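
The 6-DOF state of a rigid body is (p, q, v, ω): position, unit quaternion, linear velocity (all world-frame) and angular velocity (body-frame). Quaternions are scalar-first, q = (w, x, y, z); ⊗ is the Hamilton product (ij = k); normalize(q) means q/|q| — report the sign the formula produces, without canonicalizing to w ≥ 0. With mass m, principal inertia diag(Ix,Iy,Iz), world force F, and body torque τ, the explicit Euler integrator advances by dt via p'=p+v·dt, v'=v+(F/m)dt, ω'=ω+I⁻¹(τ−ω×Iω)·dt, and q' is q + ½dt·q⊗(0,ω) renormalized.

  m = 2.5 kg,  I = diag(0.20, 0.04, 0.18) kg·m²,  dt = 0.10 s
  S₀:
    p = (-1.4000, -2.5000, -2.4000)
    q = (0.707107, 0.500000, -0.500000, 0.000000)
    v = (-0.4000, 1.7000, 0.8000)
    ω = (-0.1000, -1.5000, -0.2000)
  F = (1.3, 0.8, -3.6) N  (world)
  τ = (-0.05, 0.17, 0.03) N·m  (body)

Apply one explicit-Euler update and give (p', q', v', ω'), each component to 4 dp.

p' = p + v·dt = (-1.4400, -2.3300, -2.3200)
v' = v + a·dt = (-0.3480, 1.7320, 0.6560)
α = I⁻¹(τ − ω×Iω) = (-0.4600, 4.2400, 0.3000)
ω' = ω + α·dt = (-0.1460, -1.0760, -0.1700)
2q̇ = q⊗(0,ω) = (-0.7000000, 0.0292893, -0.9606605, -0.9414214)
q' = normalize(q + ½dt·q⊗(0,ω)) = (0.6702, 0.5000, -0.5465, -0.0469)

p' = (-1.4400, -2.3300, -2.3200)
q' = (0.6702, 0.5000, -0.5465, -0.0469)
v' = (-0.3480, 1.7320, 0.6560)
ω' = (-0.1460, -1.0760, -0.1700)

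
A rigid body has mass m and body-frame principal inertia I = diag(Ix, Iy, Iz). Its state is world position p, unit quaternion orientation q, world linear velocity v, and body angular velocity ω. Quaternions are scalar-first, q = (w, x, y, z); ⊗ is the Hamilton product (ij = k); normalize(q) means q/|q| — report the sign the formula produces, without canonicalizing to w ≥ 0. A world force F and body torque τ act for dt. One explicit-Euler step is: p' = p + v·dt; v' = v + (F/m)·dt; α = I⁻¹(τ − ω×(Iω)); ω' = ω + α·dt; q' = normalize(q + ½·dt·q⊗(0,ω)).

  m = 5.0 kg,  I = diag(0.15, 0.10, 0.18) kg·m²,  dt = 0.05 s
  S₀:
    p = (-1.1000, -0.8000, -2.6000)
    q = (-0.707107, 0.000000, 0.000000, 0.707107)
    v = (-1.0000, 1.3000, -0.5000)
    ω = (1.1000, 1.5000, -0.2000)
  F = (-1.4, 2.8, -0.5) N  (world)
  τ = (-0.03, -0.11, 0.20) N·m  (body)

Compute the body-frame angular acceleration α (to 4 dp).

α = (-0.0400, -1.1660, 1.5694)

gyro term ω×Iω = (-0.0240, 0.0066, -0.0825)
angular accel α = (-0.0400, -1.1660, 1.5694)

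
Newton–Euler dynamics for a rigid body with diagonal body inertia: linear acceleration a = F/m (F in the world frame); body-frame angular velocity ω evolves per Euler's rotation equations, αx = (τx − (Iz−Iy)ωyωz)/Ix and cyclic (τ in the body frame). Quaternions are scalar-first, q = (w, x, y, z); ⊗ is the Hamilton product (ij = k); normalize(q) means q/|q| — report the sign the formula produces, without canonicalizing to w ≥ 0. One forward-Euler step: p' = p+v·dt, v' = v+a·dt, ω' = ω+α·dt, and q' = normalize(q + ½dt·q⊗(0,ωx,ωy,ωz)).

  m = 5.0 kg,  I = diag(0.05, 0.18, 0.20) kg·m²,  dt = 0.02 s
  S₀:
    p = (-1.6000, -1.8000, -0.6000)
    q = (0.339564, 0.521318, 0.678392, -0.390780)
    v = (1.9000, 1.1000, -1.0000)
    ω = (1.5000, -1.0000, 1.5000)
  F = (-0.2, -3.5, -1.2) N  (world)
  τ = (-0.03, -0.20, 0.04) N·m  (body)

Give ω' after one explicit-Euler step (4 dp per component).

ω' = (1.5000, -0.9847, 1.5235)

gyro term ω×Iω = (-0.0300, -0.3375, -0.1950)
angular accel α = (0.0000, 0.7639, 1.1750)
ω + α·dt = (1.5000, -0.9847, 1.5235)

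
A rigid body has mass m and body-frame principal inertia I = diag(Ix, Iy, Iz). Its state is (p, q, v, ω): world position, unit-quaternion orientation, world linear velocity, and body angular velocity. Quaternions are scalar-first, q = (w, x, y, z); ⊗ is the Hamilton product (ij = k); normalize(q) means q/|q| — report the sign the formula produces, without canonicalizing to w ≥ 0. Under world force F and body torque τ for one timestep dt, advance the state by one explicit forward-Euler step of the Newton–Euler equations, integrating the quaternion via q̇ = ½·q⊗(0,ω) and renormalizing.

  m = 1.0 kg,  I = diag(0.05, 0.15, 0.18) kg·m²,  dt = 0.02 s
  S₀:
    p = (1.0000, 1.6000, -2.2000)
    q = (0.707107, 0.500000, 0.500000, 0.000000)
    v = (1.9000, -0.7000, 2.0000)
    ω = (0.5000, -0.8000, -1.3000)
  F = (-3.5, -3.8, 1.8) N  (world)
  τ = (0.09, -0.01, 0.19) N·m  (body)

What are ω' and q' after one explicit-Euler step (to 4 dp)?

ω' = (0.5235, -0.8126, -1.2744)
q' = (0.7085, 0.4970, 0.5008, -0.0157)

precession coupling ω×(Iω) = (0.0312, 0.0845, -0.0400)
(τ − ω×Iω)/I = (1.1760, -0.6300, 1.2778)
ω + α·dt = (0.5235, -0.8126, -1.2744)
Hamilton product q⊗(0,ω) = (0.1500000, -0.2964465, 0.0843144, -1.5692391)
q + ½dt·q⊗(0,ω), renormalized = (0.7085, 0.4970, 0.5008, -0.0157)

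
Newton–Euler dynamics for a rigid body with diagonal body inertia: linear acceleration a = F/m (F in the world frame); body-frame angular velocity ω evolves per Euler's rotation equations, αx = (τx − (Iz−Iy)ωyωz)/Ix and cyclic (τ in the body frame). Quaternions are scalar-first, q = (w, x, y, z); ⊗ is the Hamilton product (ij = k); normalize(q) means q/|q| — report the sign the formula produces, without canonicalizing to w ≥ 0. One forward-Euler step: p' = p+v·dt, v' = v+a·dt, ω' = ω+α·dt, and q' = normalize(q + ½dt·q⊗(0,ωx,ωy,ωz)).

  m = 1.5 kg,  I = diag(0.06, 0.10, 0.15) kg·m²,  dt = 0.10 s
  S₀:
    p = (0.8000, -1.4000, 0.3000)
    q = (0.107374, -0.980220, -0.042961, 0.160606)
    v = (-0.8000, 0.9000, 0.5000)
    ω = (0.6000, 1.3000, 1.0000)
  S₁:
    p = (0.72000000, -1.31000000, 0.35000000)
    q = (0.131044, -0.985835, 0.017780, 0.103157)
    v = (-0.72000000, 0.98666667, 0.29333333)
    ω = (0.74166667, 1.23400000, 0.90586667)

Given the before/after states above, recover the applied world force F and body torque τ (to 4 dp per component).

F = (1.2000, 1.3000, -3.1000)
τ = (0.1500, -0.1200, -0.1100)

Δω = ω₁−ω₀ = (0.14166667, -0.06600000, -0.09413333)
ω₀×(Iω₀) = (0.0650, -0.0540, 0.0312)
τ = I·(Δω/dt) + ω₀×(Iω₀) = (0.1500, -0.1200, -0.1100)
velocity change Δv = (0.08000000, 0.08666667, -0.20666667)
applied force F = (1.2000, 1.3000, -3.1000)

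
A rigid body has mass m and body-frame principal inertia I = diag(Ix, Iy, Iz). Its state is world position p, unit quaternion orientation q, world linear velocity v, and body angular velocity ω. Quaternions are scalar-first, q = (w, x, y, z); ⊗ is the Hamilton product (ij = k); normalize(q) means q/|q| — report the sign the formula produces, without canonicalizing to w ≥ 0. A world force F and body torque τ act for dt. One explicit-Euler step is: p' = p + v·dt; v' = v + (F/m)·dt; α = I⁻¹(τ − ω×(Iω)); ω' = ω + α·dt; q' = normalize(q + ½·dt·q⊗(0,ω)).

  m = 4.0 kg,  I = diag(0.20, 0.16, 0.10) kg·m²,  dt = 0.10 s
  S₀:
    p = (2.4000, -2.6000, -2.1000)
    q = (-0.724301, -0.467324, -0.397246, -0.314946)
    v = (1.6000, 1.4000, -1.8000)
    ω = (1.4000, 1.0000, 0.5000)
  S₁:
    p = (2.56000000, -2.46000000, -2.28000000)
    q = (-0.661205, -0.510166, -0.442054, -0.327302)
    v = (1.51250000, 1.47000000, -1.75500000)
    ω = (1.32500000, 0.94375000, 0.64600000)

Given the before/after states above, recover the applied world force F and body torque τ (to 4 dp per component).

Δv = v₁−v₀ = (-0.08750000, 0.07000000, 0.04500000)
applied force F = (-3.5000, 2.8000, 1.8000)
ω₁ − ω₀ = (-0.07500000, -0.05625000, 0.14600000)
τ = I·(Δω/dt) + ω₀×(Iω₀) = (-0.1800, -0.0200, 0.0900)

F = (-3.5000, 2.8000, 1.8000)
τ = (-0.1800, -0.0200, 0.0900)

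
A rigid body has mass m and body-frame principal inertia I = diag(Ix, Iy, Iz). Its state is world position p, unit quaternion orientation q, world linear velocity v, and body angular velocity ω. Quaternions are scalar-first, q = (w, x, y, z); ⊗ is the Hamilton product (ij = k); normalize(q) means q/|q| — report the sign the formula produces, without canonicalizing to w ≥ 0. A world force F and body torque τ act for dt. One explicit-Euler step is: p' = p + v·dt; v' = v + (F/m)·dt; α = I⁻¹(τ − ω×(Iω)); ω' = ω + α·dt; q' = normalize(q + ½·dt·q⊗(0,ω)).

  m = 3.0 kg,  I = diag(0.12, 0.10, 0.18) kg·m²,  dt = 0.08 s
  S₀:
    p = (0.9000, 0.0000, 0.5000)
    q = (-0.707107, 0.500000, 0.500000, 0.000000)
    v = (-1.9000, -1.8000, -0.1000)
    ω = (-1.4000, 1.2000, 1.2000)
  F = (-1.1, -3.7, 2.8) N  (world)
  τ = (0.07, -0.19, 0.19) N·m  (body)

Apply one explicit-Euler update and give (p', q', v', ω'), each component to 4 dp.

p' = (0.7480, -0.1440, 0.4920)
q' = (-0.7004, 0.5614, 0.4404, 0.0180)
v' = (-1.9293, -1.8987, -0.0253)
ω' = (-1.4301, 0.9674, 1.2695)

gyro term ω×Iω = (0.1152, 0.1008, 0.0336)
α = I⁻¹(τ − ω×Iω) = (-0.3767, -2.9080, 0.8689)
ω + α·dt = (-1.4301, 0.9674, 1.2695)
Hamilton product q⊗(0,ω) = (0.1000000, 1.5899498, -1.4485284, 0.4514716)
updated quaternion q' = (-0.7004, 0.5614, 0.4404, 0.0180)
new position p' = (0.7480, -0.1440, 0.4920)
v' = v + a·dt = (-1.9293, -1.8987, -0.0253)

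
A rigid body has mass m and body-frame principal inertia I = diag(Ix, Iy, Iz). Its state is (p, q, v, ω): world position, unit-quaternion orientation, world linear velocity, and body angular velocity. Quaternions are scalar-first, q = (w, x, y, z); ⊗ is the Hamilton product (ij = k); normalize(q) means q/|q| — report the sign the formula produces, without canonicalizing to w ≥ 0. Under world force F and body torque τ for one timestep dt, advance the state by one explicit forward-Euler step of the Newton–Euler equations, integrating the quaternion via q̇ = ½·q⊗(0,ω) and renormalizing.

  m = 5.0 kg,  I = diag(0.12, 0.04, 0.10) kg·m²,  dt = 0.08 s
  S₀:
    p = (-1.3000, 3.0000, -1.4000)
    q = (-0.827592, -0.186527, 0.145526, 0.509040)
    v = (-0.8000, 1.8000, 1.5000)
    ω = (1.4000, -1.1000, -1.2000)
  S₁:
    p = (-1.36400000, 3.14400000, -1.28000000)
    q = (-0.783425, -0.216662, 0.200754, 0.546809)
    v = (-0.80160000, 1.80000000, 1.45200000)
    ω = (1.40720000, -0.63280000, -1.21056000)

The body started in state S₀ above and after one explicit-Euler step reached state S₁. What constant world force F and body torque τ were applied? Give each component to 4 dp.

v₁ − v₀ = (-0.00160000, 0.00000000, -0.04800000)
applied force F = (-0.1000, 0.0000, -3.0000)
ω₁ − ω₀ = (0.00720000, 0.46720000, -0.01056000)
I·α + gyro = (0.0900, 0.2000, 0.1100)

F = (-0.1000, 0.0000, -3.0000)
τ = (0.0900, 0.2000, 0.1100)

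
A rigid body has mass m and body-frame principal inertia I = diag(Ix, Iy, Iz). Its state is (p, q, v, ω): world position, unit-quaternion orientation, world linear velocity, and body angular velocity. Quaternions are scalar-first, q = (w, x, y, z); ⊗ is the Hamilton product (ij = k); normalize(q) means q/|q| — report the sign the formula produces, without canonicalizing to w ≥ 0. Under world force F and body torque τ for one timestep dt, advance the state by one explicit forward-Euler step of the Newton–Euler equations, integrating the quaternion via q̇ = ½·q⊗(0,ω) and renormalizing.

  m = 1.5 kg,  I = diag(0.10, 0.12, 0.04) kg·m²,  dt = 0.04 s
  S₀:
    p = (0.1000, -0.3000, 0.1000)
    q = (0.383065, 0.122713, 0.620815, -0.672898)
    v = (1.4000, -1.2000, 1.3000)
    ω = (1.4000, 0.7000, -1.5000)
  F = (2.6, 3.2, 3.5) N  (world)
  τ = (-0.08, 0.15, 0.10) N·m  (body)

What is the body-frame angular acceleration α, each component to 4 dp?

ω×(Iω) gyroscopic = (0.0840, -0.1260, 0.0196)
(τ − ω×Iω)/I = (-1.6400, 2.3000, 2.0100)

α = (-1.6400, 2.3000, 2.0100)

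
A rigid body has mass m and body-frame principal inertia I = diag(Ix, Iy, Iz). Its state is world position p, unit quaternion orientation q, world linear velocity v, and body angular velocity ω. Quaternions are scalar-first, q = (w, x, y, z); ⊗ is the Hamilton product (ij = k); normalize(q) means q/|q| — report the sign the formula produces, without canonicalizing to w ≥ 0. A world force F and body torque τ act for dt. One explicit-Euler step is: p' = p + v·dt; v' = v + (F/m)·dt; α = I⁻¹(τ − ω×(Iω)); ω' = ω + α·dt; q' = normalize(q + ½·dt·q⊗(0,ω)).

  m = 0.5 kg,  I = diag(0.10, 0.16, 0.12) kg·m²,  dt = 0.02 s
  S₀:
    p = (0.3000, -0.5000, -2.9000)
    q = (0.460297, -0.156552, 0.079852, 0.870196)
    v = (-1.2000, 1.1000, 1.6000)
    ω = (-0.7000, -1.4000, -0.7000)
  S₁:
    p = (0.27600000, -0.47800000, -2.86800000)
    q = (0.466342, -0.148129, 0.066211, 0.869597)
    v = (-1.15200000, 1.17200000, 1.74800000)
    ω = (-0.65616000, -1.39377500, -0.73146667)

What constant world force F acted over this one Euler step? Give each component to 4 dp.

v₁ − v₀ = (0.04800000, 0.07200000, 0.14800000)
F = m·Δv/dt = (1.2000, 1.8000, 3.7000)

F = (1.2000, 1.8000, 3.7000)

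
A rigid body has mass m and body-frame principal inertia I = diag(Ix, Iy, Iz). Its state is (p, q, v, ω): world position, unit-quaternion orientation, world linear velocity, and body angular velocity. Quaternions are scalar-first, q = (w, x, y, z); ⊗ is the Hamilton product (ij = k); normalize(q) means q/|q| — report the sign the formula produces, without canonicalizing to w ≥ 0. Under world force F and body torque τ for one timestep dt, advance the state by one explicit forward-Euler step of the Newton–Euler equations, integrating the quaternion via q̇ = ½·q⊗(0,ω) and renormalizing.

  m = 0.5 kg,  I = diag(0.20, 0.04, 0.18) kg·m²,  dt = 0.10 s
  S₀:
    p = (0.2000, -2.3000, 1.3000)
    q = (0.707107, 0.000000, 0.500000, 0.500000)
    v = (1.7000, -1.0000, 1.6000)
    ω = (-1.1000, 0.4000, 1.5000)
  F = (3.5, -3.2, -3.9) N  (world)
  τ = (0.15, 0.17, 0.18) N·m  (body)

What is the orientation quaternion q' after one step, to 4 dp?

q' = (0.6566, -0.0113, 0.4845, 0.5779)

q⊗(0,ω) = (-0.9500000, -0.2278177, -0.2671572, 1.6106605)
updated quaternion q' = (0.6566, -0.0113, 0.4845, 0.5779)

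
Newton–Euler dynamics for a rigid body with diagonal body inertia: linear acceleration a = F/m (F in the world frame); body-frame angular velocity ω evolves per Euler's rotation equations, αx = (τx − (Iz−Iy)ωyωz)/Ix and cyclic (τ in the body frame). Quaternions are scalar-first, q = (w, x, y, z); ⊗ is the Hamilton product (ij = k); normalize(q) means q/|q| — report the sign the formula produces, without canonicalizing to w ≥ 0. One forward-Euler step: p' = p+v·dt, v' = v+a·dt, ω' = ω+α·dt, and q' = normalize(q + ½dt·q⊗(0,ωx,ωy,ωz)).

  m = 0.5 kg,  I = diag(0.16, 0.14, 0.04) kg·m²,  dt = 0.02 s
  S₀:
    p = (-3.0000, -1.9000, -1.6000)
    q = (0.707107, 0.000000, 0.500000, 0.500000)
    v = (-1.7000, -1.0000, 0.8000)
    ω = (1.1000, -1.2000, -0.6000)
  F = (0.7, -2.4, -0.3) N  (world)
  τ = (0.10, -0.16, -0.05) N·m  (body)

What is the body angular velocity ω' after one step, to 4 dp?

gyro term ω×Iω = (-0.0720, -0.0792, 0.0264)
(τ − ω×Iω)/I = (1.0750, -0.5771, -1.9100)
ω' = ω + α·dt = (1.1215, -1.2115, -0.6382)

ω' = (1.1215, -1.2115, -0.6382)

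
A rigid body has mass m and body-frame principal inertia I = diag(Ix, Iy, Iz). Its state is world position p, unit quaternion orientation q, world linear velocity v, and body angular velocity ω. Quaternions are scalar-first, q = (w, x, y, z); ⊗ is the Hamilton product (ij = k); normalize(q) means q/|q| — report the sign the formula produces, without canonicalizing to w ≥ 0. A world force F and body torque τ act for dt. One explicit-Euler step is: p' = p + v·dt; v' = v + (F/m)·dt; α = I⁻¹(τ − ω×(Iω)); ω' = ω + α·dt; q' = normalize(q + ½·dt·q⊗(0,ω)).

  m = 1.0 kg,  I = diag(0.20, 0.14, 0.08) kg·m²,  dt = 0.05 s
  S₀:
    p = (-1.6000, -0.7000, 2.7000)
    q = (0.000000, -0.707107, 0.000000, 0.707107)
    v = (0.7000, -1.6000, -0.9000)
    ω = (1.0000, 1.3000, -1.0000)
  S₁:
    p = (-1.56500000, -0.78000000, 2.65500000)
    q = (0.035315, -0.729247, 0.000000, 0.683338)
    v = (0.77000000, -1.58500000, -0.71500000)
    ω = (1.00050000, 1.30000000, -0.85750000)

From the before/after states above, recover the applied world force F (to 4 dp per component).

v₁ − v₀ = (0.07000000, 0.01500000, 0.18500000)
m·(v₁−v₀)/dt = (1.4000, 0.3000, 3.7000)

F = (1.4000, 0.3000, 3.7000)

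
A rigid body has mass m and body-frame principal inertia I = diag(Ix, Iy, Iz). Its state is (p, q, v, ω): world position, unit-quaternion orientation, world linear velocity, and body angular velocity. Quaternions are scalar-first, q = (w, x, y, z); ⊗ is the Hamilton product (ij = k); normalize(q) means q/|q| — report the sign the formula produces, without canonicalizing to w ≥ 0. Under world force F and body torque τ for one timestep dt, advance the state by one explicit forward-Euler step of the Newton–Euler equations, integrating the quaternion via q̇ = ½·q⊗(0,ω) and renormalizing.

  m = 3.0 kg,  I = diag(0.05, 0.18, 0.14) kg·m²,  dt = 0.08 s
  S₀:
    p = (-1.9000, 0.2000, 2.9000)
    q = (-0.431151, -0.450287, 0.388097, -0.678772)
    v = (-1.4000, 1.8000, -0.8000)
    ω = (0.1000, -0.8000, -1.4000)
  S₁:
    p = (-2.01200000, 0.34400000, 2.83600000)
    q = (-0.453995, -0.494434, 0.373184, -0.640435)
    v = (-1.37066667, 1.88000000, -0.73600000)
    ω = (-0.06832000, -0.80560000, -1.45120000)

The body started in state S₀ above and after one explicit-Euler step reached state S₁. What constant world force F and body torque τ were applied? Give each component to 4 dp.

rate change Δω = (-0.16832000, -0.00560000, -0.05120000)
ω₀×(Iω₀) = (-0.0448, 0.0126, -0.0104)
applied torque τ = (-0.1500, 0.0000, -0.1000)
velocity change Δv = (0.02933333, 0.08000000, 0.06400000)
m·(v₁−v₀)/dt = (1.1000, 3.0000, 2.4000)

F = (1.1000, 3.0000, 2.4000)
τ = (-0.1500, 0.0000, -0.1000)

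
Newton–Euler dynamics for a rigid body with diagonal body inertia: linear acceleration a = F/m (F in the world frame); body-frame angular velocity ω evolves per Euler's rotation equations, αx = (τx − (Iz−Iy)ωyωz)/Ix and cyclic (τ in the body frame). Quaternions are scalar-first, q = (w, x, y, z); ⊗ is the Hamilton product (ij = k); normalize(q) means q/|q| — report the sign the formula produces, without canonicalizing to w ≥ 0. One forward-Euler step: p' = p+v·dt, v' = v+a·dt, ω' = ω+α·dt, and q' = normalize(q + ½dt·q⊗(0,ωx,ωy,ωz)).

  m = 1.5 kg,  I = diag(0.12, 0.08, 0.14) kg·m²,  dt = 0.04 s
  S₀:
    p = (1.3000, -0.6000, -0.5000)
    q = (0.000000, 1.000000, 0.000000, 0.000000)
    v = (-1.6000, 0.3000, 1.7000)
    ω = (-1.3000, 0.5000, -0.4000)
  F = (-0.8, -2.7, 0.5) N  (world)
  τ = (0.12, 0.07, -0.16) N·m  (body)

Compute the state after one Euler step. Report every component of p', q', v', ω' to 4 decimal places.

new position p' = (1.2360, -0.5880, -0.4320)
v' = v + a·dt = (-1.6213, 0.2280, 1.7133)
α = I⁻¹(τ − ω×Iω) = (1.1000, 1.0050, -1.3286)
ω + α·dt = (-1.2560, 0.5402, -0.4531)
2q̇ = q⊗(0,ω) = (1.3000000, 0.0000000, 0.4000000, 0.5000000)
q + ½dt·q⊗(0,ω), renormalized = (0.0260, 0.9996, 0.0080, 0.0100)

p' = (1.2360, -0.5880, -0.4320)
q' = (0.0260, 0.9996, 0.0080, 0.0100)
v' = (-1.6213, 0.2280, 1.7133)
ω' = (-1.2560, 0.5402, -0.4531)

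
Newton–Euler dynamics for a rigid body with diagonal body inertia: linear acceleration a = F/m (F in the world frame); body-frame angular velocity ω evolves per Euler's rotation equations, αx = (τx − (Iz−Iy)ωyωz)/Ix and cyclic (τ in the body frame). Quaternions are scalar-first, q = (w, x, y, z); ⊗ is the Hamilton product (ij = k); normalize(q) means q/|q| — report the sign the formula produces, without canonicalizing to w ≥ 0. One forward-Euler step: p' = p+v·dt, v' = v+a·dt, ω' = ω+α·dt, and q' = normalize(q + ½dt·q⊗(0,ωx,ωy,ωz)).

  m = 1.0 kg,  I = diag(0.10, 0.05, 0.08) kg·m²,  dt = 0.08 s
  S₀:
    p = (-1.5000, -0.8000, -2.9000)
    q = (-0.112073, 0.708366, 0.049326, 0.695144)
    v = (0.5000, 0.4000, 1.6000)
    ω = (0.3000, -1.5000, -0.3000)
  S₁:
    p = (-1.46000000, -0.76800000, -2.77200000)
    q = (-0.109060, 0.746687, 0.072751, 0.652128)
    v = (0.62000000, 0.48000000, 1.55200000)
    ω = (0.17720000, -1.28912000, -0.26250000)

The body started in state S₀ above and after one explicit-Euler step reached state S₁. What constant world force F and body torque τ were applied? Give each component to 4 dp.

velocity change Δv = (0.12000000, 0.08000000, -0.04800000)
m·(v₁−v₀)/dt = (1.5000, 1.0000, -0.6000)
ω₁ − ω₀ = (-0.12280000, 0.21088000, 0.03750000)
τ = I·(Δω/dt) + ω₀×(Iω₀) = (-0.1400, 0.1300, 0.0600)

F = (1.5000, 1.0000, -0.6000)
τ = (-0.1400, 0.1300, 0.0600)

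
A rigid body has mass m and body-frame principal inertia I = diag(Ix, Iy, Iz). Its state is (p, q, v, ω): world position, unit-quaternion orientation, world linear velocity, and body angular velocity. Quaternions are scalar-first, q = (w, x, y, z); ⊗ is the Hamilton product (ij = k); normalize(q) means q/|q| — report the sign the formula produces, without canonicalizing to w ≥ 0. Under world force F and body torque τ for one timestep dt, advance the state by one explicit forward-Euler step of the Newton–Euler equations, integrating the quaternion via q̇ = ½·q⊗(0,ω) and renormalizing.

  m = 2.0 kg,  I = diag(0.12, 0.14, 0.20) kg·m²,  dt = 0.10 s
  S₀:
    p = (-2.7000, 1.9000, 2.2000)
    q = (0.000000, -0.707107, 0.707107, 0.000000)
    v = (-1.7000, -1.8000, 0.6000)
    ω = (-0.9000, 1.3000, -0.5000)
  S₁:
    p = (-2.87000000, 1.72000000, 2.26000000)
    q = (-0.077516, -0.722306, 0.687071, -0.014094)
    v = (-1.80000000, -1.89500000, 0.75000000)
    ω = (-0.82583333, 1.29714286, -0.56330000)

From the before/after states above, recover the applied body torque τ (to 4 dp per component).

τ = (0.0500, -0.0400, -0.1500)

rate change Δω = (0.07416667, -0.00285714, -0.06330000)
gyro term ω₀×Iω₀ = (-0.0390, -0.0360, -0.0234)
I·α + gyro = (0.0500, -0.0400, -0.1500)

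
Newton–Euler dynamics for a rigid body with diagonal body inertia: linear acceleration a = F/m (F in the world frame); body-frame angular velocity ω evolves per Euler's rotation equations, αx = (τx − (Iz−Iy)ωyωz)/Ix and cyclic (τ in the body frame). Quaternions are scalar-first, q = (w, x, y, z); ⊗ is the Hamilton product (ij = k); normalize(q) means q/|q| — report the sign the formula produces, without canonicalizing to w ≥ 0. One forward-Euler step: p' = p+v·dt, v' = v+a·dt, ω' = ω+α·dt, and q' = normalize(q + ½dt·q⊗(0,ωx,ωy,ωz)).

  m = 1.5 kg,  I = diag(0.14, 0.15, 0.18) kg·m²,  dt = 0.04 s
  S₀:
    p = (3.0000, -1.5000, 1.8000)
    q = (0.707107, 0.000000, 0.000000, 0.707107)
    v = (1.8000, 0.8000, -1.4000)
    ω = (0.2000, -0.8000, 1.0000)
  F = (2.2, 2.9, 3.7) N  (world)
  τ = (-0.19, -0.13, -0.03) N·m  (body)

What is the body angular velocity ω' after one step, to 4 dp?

ω' = (0.1526, -0.8325, 0.9937)

gyro term ω×Iω = (-0.0240, -0.0080, -0.0016)
α = I⁻¹(τ − ω×Iω) = (-1.1857, -0.8133, -0.1578)
ω' = ω + α·dt = (0.1526, -0.8325, 0.9937)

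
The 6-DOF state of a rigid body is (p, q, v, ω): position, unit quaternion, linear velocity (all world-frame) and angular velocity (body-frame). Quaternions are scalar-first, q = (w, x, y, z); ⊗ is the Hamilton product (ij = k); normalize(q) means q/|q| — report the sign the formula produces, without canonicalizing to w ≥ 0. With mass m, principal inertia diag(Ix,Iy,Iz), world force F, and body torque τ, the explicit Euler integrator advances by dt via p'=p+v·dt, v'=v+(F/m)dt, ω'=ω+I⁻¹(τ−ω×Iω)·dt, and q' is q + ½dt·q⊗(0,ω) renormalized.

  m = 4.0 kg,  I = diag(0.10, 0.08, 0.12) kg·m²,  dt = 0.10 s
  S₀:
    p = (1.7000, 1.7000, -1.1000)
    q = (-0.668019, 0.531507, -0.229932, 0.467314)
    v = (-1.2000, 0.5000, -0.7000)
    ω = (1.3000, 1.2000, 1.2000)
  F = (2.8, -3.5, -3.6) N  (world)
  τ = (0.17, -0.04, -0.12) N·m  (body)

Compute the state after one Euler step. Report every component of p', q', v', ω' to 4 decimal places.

p' = (1.5800, 1.7500, -1.1700)
q' = (-0.7127, 0.4437, -0.2700, 0.4714)
v' = (-1.1300, 0.4125, -0.7900)
ω' = (1.4124, 1.1890, 1.1260)

ω×(Iω) gyroscopic = (0.0576, -0.0312, -0.0312)
angular accel α = (1.1240, -0.1100, -0.7400)
ω' = ω + α·dt = (1.4124, 1.1890, 1.1260)
q⊗(0,ω) = (-0.9758175, -1.7051199, -0.8319230, 0.1350972)
updated quaternion q' = (-0.7127, 0.4437, -0.2700, 0.4714)
linear accel F/m = (0.7000, -0.8750, -0.9000)
p + v·dt = (1.5800, 1.7500, -1.1700)
v' = v + a·dt = (-1.1300, 0.4125, -0.7900)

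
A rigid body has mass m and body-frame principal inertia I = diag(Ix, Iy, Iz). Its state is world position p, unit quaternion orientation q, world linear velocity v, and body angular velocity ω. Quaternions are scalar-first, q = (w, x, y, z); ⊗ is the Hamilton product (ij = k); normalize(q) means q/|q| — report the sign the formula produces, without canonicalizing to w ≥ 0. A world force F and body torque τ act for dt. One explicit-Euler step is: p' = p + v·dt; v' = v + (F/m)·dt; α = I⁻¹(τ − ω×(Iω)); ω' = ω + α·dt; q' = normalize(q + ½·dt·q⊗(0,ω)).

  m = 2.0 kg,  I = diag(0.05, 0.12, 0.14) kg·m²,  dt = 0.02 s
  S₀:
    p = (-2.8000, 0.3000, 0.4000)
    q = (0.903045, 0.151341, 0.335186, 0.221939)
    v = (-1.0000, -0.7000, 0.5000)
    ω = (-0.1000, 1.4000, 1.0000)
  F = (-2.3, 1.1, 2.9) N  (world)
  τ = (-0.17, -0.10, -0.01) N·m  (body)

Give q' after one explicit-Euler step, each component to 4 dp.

Hamilton product q⊗(0,ω) = (-0.6760653, -0.0658331, 1.0907281, 1.1484410)
q' = normalize(q + ½dt·q⊗(0,ω)) = (0.8962, 0.1507, 0.3460, 0.2334)

q' = (0.8962, 0.1507, 0.3460, 0.2334)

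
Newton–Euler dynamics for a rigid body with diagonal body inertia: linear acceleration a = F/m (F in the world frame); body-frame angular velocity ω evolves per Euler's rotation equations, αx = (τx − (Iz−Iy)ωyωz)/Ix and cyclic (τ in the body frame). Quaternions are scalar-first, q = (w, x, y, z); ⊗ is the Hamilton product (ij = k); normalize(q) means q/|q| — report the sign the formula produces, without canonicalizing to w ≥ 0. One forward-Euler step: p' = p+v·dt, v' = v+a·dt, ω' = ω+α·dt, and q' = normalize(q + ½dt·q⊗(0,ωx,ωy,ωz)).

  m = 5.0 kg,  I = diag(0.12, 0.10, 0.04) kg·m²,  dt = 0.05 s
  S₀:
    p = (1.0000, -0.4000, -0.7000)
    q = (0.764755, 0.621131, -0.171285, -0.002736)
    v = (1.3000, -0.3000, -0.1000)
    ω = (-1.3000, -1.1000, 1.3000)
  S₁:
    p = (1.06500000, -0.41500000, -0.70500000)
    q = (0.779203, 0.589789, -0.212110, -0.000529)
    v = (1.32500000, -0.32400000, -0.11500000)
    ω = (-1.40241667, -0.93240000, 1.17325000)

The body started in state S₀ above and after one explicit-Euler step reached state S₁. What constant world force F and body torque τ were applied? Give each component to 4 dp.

F = (2.5000, -2.4000, -1.5000)
τ = (-0.1600, 0.2000, -0.1300)

ω₁ − ω₀ = (-0.10241667, 0.16760000, -0.12675000)
gyro term ω₀×Iω₀ = (0.0858, -0.1352, -0.0286)
τ = I·(Δω/dt) + ω₀×(Iω₀) = (-0.1600, 0.2000, -0.1300)
Δv = v₁−v₀ = (0.02500000, -0.02400000, -0.01500000)
applied force F = (2.5000, -2.4000, -1.5000)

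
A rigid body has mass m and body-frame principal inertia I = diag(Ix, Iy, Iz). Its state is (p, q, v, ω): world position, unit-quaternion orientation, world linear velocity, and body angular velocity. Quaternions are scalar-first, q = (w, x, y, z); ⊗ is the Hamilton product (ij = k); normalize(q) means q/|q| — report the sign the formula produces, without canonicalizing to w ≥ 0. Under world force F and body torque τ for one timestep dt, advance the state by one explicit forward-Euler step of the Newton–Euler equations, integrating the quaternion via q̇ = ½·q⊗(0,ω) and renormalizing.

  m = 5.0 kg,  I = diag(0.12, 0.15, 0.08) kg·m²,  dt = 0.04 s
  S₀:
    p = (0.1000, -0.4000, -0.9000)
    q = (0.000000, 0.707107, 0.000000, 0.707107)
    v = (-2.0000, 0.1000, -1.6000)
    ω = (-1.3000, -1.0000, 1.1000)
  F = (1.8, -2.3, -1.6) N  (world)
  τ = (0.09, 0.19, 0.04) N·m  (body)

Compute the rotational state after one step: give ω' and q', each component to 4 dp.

ω' = (-1.2957, -0.9341, 1.1005)
q' = (0.0028, 0.7207, -0.0339, 0.6924)

gyro term ω×Iω = (0.0770, -0.0572, 0.0390)
(τ − ω×Iω)/I = (0.1083, 1.6480, 0.0125)
ω + α·dt = (-1.2957, -0.9341, 1.1005)
Hamilton product q⊗(0,ω) = (0.1414214, 0.7071070, -1.6970568, -0.7071070)
q + ½dt·q⊗(0,ω), renormalized = (0.0028, 0.7207, -0.0339, 0.6924)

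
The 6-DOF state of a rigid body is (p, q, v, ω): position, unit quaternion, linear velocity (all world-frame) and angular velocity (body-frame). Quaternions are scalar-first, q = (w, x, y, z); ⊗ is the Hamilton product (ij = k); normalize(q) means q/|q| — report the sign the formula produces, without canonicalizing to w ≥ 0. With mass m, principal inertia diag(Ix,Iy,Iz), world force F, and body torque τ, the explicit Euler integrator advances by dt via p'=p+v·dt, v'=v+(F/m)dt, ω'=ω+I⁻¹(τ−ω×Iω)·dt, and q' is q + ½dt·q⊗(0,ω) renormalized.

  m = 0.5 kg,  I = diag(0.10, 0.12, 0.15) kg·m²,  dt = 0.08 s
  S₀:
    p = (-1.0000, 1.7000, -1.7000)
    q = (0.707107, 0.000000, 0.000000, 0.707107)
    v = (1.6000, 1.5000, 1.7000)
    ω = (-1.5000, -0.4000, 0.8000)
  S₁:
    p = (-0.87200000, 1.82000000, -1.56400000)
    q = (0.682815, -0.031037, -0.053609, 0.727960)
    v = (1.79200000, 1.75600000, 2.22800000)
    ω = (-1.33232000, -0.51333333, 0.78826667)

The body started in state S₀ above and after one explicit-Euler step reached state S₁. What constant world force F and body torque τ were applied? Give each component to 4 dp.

v₁ − v₀ = (0.19200000, 0.25600000, 0.52800000)
applied force F = (1.2000, 1.6000, 3.3000)
ω₁ − ω₀ = (0.16768000, -0.11333333, -0.01173333)
I·α + gyro = (0.2000, -0.1100, -0.0100)

F = (1.2000, 1.6000, 3.3000)
τ = (0.2000, -0.1100, -0.0100)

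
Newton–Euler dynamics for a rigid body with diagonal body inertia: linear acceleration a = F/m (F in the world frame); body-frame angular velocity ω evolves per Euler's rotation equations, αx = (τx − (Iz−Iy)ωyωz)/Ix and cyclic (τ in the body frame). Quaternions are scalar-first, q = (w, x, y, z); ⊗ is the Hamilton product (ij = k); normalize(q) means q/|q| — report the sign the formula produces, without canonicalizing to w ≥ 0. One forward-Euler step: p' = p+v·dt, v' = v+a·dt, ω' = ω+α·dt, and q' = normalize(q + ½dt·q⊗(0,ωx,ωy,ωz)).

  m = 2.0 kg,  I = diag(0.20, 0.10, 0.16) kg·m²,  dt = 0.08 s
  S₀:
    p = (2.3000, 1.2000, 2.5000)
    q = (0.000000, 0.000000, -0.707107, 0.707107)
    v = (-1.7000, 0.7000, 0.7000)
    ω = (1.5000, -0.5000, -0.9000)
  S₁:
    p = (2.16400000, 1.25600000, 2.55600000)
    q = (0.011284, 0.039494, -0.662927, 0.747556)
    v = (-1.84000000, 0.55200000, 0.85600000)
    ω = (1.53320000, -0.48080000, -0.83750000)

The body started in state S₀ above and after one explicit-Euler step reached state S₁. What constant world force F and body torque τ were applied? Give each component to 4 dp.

rate change Δω = (0.03320000, 0.01920000, 0.06250000)
applied torque τ = (0.1100, -0.0300, 0.2000)
v₁ − v₀ = (-0.14000000, -0.14800000, 0.15600000)
m·(v₁−v₀)/dt = (-3.5000, -3.7000, 3.9000)

F = (-3.5000, -3.7000, 3.9000)
τ = (0.1100, -0.0300, 0.2000)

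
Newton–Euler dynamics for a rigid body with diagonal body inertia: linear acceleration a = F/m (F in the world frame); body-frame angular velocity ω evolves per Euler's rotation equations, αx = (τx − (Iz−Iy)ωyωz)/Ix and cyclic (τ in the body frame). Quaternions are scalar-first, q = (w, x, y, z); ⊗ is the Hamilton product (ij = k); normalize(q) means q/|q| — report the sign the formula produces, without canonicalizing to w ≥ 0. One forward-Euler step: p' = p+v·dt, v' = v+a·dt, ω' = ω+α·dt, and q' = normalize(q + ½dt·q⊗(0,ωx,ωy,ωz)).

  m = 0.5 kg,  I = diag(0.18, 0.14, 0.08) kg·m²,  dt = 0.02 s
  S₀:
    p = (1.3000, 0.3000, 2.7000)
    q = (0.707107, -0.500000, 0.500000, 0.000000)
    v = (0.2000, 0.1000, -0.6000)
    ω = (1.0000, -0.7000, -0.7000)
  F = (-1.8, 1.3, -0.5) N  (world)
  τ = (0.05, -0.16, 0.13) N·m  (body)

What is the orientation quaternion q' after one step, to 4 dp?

2q̇ = q⊗(0,ω) = (0.8500000, 0.3571070, -0.8449749, -0.6449749)
q + ½dt·q⊗(0,ω), renormalized = (0.7155, -0.4964, 0.4915, -0.0064)

q' = (0.7155, -0.4964, 0.4915, -0.0064)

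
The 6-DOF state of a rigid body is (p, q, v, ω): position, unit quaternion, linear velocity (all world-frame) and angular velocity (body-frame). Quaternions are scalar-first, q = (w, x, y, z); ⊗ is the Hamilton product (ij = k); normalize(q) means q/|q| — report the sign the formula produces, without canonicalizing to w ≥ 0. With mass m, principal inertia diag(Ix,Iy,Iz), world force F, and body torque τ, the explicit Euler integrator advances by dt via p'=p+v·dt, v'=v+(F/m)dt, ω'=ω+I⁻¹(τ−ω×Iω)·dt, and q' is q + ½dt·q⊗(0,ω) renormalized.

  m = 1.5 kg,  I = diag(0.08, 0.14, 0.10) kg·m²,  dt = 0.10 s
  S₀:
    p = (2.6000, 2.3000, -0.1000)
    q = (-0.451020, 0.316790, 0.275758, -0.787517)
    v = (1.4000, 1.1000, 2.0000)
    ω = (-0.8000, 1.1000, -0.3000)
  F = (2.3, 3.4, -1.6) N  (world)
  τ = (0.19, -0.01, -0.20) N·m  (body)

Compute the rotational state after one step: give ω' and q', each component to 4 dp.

ω' = (-0.5790, 1.0963, -0.4472)
q' = (-0.4642, 0.3731, 0.2865, -0.7505)

(τ − ω×Iω)/I = (2.2100, -0.0371, -1.4720)
ω + α·dt = (-0.5790, 1.0963, -0.4472)
q⊗(0,ω) = (-0.2861569, 1.1443573, 0.2289286, 0.7043814)
updated quaternion q' = (-0.4642, 0.3731, 0.2865, -0.7505)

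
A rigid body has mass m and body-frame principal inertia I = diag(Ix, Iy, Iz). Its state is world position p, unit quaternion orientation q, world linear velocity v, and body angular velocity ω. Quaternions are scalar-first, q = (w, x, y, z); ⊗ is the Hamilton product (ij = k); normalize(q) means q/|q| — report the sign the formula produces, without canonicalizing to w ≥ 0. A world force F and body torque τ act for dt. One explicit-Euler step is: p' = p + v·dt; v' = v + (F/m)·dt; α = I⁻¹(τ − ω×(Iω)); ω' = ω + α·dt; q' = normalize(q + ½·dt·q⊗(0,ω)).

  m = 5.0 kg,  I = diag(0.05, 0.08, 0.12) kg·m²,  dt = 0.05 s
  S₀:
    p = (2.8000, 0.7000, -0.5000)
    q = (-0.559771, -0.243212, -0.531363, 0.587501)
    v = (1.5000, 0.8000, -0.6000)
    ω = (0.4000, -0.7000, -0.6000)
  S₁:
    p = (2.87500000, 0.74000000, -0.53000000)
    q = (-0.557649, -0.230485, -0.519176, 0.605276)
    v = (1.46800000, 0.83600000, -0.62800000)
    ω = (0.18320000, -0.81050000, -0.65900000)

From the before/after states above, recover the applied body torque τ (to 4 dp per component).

τ = (-0.2000, -0.1600, -0.1500)

rate change Δω = (-0.21680000, -0.11050000, -0.05900000)
I·α + gyro = (-0.2000, -0.1600, -0.1500)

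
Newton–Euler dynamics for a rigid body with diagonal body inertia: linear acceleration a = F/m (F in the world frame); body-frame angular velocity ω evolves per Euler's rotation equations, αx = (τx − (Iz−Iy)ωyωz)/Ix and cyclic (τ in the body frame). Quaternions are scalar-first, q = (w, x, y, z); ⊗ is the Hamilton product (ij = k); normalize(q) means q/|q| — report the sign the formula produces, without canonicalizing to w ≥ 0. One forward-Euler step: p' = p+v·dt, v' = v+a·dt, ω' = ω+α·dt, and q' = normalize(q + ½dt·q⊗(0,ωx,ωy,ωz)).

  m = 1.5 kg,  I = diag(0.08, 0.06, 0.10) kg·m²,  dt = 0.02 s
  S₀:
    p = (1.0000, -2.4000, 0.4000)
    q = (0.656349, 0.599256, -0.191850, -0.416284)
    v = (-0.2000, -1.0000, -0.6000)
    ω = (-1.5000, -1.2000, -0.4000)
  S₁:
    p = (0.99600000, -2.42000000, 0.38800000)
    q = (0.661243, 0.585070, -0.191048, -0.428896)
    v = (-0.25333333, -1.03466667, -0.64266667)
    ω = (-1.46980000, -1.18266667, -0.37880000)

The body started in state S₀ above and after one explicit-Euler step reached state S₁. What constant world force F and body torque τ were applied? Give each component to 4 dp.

F = (-4.0000, -2.6000, -3.2000)
τ = (0.1400, 0.0400, 0.0700)

velocity change Δv = (-0.05333333, -0.03466667, -0.04266667)
applied force F = (-4.0000, -2.6000, -3.2000)
ω₁ − ω₀ = (0.03020000, 0.01733333, 0.02120000)
τ = I·(Δω/dt) + ω₀×(Iω₀) = (0.1400, 0.0400, 0.0700)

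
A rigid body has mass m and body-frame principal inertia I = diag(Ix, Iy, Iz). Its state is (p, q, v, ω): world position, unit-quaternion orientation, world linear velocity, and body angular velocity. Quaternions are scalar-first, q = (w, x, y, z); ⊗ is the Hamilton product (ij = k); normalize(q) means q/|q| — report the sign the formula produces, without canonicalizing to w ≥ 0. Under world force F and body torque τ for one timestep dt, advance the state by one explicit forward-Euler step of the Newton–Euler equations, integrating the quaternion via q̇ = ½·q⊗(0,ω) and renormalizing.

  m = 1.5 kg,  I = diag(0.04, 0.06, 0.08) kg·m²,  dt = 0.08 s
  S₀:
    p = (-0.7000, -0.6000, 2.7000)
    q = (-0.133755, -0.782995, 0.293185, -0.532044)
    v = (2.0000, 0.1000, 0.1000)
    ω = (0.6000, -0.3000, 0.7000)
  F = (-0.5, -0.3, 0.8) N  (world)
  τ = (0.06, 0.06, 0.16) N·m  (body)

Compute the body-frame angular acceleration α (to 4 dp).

gyro term ω×Iω = (-0.0042, -0.0168, -0.0036)
α = I⁻¹(τ − ω×Iω) = (1.6050, 1.2800, 2.0450)

α = (1.6050, 1.2800, 2.0450)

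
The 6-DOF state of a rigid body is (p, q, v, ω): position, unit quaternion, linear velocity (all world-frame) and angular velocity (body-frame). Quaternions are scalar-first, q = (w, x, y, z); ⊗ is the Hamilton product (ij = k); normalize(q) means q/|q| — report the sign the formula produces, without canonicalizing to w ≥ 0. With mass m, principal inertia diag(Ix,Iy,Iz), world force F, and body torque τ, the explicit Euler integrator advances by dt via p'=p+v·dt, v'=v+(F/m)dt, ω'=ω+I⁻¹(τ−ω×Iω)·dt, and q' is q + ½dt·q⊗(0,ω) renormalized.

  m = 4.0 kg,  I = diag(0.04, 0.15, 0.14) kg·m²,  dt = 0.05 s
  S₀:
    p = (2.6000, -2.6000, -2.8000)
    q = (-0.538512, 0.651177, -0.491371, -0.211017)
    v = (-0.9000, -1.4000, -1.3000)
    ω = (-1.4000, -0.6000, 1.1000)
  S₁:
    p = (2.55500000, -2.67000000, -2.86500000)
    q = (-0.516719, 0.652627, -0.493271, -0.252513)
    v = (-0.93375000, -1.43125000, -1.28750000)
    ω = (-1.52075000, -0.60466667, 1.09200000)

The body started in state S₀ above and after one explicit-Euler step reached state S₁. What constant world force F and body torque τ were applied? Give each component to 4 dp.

F = (-2.7000, -2.5000, 1.0000)
τ = (-0.0900, 0.1400, 0.0700)

v₁ − v₀ = (-0.03375000, -0.03125000, 0.01250000)
applied force F = (-2.7000, -2.5000, 1.0000)
Δω = ω₁−ω₀ = (-0.12075000, -0.00466667, -0.00800000)
applied torque τ = (-0.0900, 0.1400, 0.0700)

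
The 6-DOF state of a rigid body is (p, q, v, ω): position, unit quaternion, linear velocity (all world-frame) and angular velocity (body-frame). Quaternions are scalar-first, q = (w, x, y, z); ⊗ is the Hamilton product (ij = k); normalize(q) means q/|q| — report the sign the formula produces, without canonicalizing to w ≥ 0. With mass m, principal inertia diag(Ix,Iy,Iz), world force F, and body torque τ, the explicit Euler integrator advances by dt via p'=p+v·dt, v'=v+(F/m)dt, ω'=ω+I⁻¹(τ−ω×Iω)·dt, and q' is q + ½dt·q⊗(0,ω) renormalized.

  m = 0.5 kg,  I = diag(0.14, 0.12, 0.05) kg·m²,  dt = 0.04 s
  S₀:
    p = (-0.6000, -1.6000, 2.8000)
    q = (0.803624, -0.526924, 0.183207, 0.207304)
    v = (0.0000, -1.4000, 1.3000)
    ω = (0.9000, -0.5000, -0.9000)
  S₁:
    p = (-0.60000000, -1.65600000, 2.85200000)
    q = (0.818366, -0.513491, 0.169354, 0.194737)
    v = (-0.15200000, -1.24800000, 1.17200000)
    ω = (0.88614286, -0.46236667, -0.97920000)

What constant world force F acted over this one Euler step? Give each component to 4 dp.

v₁ − v₀ = (-0.15200000, 0.15200000, -0.12800000)
applied force F = (-1.9000, 1.9000, -1.6000)

F = (-1.9000, 1.9000, -1.6000)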